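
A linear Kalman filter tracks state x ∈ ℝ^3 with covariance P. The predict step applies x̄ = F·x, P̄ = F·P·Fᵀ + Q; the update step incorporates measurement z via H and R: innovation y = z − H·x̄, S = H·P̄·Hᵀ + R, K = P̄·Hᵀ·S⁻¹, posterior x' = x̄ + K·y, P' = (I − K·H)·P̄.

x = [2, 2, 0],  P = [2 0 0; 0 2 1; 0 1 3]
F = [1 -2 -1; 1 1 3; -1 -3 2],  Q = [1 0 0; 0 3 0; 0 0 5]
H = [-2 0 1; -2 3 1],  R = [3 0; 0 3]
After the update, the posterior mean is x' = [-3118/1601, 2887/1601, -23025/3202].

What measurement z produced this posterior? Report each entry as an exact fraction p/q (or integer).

z = [-3, 2]

x̄ = F·x = [-2, 4, -8]
P̄ = F·P·Fᵀ + Q = [18 -18 3; -18 40 3; 3 3 25]
S = H·P̄·Hᵀ + R = [88 202; 202 682]
K = P̄·Hᵀ·S⁻¹ = [-411/1601 -165/3202; -460/1601 1019/3202; 1217/3202 -229/3202]
x' − x̄ = [84/1601, -3517/1601, 2591/3202] = K·y
y = (KᵀK)⁻¹·Kᵀ·(x' − x̄) = [1, -6]
z = y + H·x̄ = [1, -6] + [-4, 8] = [-3, 2]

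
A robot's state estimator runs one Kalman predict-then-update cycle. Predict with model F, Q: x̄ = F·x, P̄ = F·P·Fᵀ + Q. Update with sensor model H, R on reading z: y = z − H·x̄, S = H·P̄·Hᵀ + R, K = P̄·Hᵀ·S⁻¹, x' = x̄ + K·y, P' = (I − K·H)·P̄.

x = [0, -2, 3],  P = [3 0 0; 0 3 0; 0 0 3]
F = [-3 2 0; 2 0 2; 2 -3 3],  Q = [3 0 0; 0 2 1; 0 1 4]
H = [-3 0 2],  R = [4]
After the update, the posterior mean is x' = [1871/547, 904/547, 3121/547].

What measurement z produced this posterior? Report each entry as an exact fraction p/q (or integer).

x̄ = F·x = [-4, 6, 15]
P̄ = F·P·Fᵀ + Q = [42 -18 -36; -18 26 31; -36 31 70]
S = H·P̄·Hᵀ + R = [1094]
K = P̄·Hᵀ·S⁻¹ = [-99/547; 58/547; 124/547]
x' − x̄ = [4059/547, -2378/547, -5084/547] = K·y
y = (KᵀK)⁻¹·Kᵀ·(x' − x̄) = [-41]
z = y + H·x̄ = [-41] + [42] = [1]

z = [1]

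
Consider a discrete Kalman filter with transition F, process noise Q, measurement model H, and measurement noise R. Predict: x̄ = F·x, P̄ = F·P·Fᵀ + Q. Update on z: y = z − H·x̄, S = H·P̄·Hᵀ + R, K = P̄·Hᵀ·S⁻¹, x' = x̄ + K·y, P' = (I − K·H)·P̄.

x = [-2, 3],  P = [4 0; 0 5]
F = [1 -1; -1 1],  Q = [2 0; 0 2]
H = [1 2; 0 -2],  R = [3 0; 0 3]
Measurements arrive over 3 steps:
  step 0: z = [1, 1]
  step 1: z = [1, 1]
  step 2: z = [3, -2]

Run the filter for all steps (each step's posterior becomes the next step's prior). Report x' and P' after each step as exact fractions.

step 0: x' = [4/179, 14/179], P' = [1059/358 -321/358; -321/358 219/358]
step 1: x' = [39712/43901, -11722/43901], P' = [121206/43901 -35976/43901; -35976/43901 25530/43901]
step 2: x' = [3948140/10247507, 10039214/10247507], P' = [27966954/10247507 -8270328/10247507; -8270328/10247507 5909478/10247507]

step 0: x̄ = F·x = [-5, 5]
step 0: P̄ = F·P·Fᵀ + Q = [11 -9; -9 11]
step 0: y = z − H·x̄ = [-4, 11]
step 0: S = H·P̄·Hᵀ + R = [22 -26; -26 47]
step 0: K = P̄·Hᵀ·S⁻¹ = [139/358 107/179; 39/358 -73/179]
step 0: x' = x̄ + K·y = [4/179, 14/179]
step 0: P' = (I − K·H)·P̄ = [1059/358 -321/358; -321/358 219/358]
step 1: x̄ = F·x = [-10/179, 10/179]
step 1: P̄ = F·P·Fᵀ + Q = [1318/179 -960/179; -960/179 1318/179]
step 1: y = z − H·x̄ = [169/179, 199/179]
step 1: S = H·P̄·Hᵀ + R = [3287/179 -3352/179; -3352/179 5809/179]
step 1: K = P̄·Hᵀ·S⁻¹ = [16418/43901 23984/43901; 5028/43901 -17020/43901]
step 1: x' = x̄ + K·y = [39712/43901, -11722/43901]
step 1: P' = (I − K·H)·P̄ = [121206/43901 -35976/43901; -35976/43901 25530/43901]
step 2: x̄ = F·x = [51434/43901, -51434/43901]
step 2: P̄ = F·P·Fᵀ + Q = [306490/43901 -218688/43901; -218688/43901 306490/43901]
step 2: y = z − H·x̄ = [183137/43901, -190670/43901]
step 2: S = H·P̄·Hᵀ + R = [789401/43901 -788584/43901; -788584/43901 1357663/43901]
step 2: K = P̄·Hᵀ·S⁻¹ = [3808766/10247507 5513552/10247507; 1182876/10247507 -3939652/10247507]
step 2: x' = x̄ + K·y = [3948140/10247507, 10039214/10247507]
step 2: P' = (I − K·H)·P̄ = [27966954/10247507 -8270328/10247507; -8270328/10247507 5909478/10247507]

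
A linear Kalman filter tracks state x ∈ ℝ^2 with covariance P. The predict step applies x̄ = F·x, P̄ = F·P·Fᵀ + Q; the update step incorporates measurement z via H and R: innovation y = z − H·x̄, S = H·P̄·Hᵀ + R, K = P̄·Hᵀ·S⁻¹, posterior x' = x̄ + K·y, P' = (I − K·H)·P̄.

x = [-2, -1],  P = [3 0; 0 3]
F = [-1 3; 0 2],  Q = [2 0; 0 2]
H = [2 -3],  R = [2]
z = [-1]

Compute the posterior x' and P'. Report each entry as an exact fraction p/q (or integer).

x̄ = F·x = [-1, -2]
P̄ = F·P·Fᵀ + Q = [32 18; 18 14]
y = z − H·x̄ = [-5]
S = H·P̄·Hᵀ + R = [40]
K = P̄·Hᵀ·S⁻¹ = [1/4; -3/20]
x' = x̄ + K·y = [-9/4, -5/4]
P' = (I − K·H)·P̄ = [59/2 39/2; 39/2 131/10]

x' = [-9/4, -5/4]
P' = [59/2 39/2; 39/2 131/10]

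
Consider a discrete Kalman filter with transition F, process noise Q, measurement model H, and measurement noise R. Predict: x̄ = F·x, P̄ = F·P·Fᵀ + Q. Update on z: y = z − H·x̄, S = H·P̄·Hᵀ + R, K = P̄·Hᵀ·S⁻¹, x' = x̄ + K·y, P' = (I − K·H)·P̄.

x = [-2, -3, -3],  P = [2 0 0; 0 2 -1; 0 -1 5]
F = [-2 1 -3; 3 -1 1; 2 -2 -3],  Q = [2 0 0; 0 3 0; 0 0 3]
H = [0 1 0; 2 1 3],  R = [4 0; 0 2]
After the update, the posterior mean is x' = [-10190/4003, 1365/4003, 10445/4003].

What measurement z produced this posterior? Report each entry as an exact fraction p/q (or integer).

x̄ = F·x = [10, -6, 11]
P̄ = F·P·Fᵀ + Q = [63 -33 30; -33 30 0; 30 0 52]
S = H·P̄·Hᵀ + R = [34 -36; -36 980]
K = P̄·Hᵀ·S⁻¹ = [-3219/4003 2517/16012; 3513/4003 -18/4003; 972/4003 918/4003]
x' − x̄ = [-50220/4003, 25383/4003, -33588/4003] = K·y
y = (KᵀK)⁻¹·Kᵀ·(x' − x̄) = [7, -44]
z = y + H·x̄ = [7, -44] + [-6, 47] = [1, 3]

z = [1, 3]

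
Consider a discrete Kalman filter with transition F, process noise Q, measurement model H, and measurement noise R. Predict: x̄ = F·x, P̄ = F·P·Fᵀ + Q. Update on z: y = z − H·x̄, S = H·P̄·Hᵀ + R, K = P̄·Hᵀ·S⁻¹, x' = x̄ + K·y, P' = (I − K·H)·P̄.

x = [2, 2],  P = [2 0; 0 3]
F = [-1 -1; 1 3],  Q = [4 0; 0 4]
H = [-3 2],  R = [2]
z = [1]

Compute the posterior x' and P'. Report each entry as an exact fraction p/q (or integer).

x' = [-65/347, 103/347]
P' = [722/347 1034/347; 1034/347 1650/347]

x̄ = F·x = [-4, 8]
P̄ = F·P·Fᵀ + Q = [9 -11; -11 33]
y = z − H·x̄ = [-27]
S = H·P̄·Hᵀ + R = [347]
K = P̄·Hᵀ·S⁻¹ = [-49/347; 99/347]
x' = x̄ + K·y = [-65/347, 103/347]
P' = (I − K·H)·P̄ = [722/347 1034/347; 1034/347 1650/347]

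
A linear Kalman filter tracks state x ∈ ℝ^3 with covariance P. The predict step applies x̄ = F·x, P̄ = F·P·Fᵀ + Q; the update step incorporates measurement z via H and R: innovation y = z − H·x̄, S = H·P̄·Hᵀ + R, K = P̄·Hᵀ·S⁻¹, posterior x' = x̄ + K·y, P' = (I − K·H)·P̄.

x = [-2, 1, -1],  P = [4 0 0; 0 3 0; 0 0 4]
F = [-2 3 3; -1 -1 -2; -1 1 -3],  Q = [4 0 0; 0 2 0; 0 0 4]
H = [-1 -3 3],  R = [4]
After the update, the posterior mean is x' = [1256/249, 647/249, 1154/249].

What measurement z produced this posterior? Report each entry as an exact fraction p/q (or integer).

x̄ = F·x = [4, 3, 6]
P̄ = F·P·Fᵀ + Q = [83 -25 -19; -25 25 25; -19 25 47]
S = H·P̄·Hᵀ + R = [249]
K = P̄·Hᵀ·S⁻¹ = [-65/249; 25/249; 85/249]
x' − x̄ = [260/249, -100/249, -340/249] = K·y
y = (KᵀK)⁻¹·Kᵀ·(x' − x̄) = [-4]
z = y + H·x̄ = [-4] + [5] = [1]

z = [1]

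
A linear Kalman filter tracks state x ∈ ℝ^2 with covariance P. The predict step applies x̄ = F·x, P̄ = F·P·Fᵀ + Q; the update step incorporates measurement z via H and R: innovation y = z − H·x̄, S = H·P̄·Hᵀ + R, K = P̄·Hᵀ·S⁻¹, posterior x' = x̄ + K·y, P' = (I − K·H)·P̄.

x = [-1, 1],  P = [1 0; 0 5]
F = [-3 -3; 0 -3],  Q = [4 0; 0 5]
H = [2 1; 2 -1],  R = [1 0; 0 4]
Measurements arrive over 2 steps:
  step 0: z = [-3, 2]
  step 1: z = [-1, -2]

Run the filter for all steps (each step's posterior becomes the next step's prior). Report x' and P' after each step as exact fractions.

step 0: x' = [-3571/15954, -6817/2659], P' = [4607/15954 -845/2659; -845/2659 2950/2659]
step 1: x' = [-6630211/11562102, 769213/1927017], P' = [3209917/11562102 -570505/1927017; -570505/1927017 679670/642339]

step 0: x̄ = F·x = [0, -3]
step 0: P̄ = F·P·Fᵀ + Q = [58 45; 45 50]
step 0: y = z − H·x̄ = [0, -1]
step 0: S = H·P̄·Hᵀ + R = [463 182; 182 106]
step 0: K = P̄·Hᵀ·S⁻¹ = [2072/7977 3571/15954; 1260/2659 -1160/2659]
step 0: x' = x̄ + K·y = [-3571/15954, -6817/2659]
step 0: P' = (I − K·H)·P̄ = [4607/15954 -845/2659; -845/2659 2950/2659]
step 1: x̄ = F·x = [44473/5318, 20451/2659]
step 1: P̄ = F·P·Fᵀ + Q = [57773/5318 18945/2659; 18945/2659 39845/2659]
step 1: y = z − H·x̄ = [-67583/2659, -29340/2659]
step 1: S = H·P̄·Hᵀ + R = [233830/2659 75701/2659; 75701/2659 90247/2659]
step 1: K = P̄·Hᵀ·S⁻¹ = [1498402/5781051 1230358/5781051; 898000/1927017 -795005/1927017]
step 1: x' = x̄ + K·y = [-6630211/11562102, 769213/1927017]
step 1: P' = (I − K·H)·P̄ = [3209917/11562102 -570505/1927017; -570505/1927017 679670/642339]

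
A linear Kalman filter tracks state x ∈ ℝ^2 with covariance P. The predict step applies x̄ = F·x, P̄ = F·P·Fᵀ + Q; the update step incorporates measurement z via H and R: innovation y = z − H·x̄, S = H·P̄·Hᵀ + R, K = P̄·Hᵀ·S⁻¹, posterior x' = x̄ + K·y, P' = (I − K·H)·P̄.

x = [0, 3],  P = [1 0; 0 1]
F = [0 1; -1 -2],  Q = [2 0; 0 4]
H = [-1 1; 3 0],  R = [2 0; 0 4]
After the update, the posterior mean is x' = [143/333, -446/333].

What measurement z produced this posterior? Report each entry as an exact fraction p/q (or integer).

x̄ = F·x = [3, -6]
P̄ = F·P·Fᵀ + Q = [3 -2; -2 9]
S = H·P̄·Hᵀ + R = [18 -15; -15 31]
K = P̄·Hᵀ·S⁻¹ = [-20/333 29/111; 251/333 19/111]
x' − x̄ = [-856/333, 1552/333] = K·y
y = (KᵀK)⁻¹·Kᵀ·(x' − x̄) = [8, -8]
z = y + H·x̄ = [8, -8] + [-9, 9] = [-1, 1]

z = [-1, 1]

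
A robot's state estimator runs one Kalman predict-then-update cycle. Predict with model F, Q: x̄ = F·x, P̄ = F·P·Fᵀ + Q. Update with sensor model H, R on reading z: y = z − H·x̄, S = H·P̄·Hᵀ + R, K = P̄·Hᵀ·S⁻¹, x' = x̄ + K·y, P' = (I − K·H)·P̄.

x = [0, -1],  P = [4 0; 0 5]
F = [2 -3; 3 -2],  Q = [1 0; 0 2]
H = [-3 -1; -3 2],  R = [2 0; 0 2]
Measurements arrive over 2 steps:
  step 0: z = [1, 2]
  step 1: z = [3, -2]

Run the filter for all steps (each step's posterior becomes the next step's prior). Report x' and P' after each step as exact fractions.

step 0: x̄ = F·x = [3, 2]
step 0: P̄ = F·P·Fᵀ + Q = [62 54; 54 58]
step 0: y = z − H·x̄ = [12, 7]
step 0: S = H·P̄·Hᵀ + R = [942 280; 280 144]
step 0: K = P̄·Hᵀ·S⁻¹ = [-795/3578 -1569/14312; -1175/3578 4567/14312]
step 0: x' = x̄ + K·y = [-6207/14312, 4193/14312]
step 0: P' = (I − K·H)·P̄ = [881/7156 537/7156; 537/7156 3089/7156]
step 1: x̄ = F·x = [-24993/14312, -27007/14312]
step 1: P̄ = F·P·Fᵀ + Q = [32037/7156 16839/7156; 16839/7156 28153/7156]
step 1: y = z − H·x̄ = [-29525/7156, -49589/14312]
step 1: S = H·P̄·Hᵀ + R = [107958/1789 90755/3578; 90755/3578 213189/7156]
step 1: K = P̄·Hᵀ·S⁻¹ = [-1781370/8261033 -902601/8261033; -2490545/8261033 2344783/8261033]
step 1: x' = x̄ + K·y = [-3949065/8261033, -13437289/8261033]
step 1: P' = (I − K·H)·P̄ = [992298/8261033 585846/8261033; 585846/8261033 3223552/8261033]

step 0: x' = [-6207/14312, 4193/14312], P' = [881/7156 537/7156; 537/7156 3089/7156]
step 1: x' = [-3949065/8261033, -13437289/8261033], P' = [992298/8261033 585846/8261033; 585846/8261033 3223552/8261033]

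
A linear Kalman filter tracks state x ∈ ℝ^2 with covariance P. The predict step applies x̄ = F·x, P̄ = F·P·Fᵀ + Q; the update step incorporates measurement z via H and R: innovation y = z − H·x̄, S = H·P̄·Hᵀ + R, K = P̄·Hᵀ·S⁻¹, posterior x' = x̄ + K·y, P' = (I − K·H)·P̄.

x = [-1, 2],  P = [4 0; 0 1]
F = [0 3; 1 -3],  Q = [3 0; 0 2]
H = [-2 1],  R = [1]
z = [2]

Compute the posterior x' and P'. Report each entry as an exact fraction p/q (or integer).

x' = [-93/100, -7/100]
P' = [111/100 189/100; 189/100 411/100]

x̄ = F·x = [6, -7]
P̄ = F·P·Fᵀ + Q = [12 -9; -9 15]
y = z − H·x̄ = [21]
S = H·P̄·Hᵀ + R = [100]
K = P̄·Hᵀ·S⁻¹ = [-33/100; 33/100]
x' = x̄ + K·y = [-93/100, -7/100]
P' = (I − K·H)·P̄ = [111/100 189/100; 189/100 411/100]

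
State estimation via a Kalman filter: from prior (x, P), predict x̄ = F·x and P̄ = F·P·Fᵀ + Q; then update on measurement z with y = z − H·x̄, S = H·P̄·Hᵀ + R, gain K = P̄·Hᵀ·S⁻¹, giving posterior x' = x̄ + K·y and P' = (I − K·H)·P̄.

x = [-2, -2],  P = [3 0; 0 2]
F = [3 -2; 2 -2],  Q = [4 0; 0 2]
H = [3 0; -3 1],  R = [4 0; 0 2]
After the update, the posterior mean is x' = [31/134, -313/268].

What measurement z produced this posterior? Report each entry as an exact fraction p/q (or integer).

z = [-1, -3]

x̄ = F·x = [-2, 0]
P̄ = F·P·Fᵀ + Q = [39 26; 26 22]
S = H·P̄·Hᵀ + R = [355 -273; -273 219]
K = P̄·Hᵀ·S⁻¹ = [65/268 -91/804; 299/536 707/1608]
x' − x̄ = [299/134, -313/268] = K·y
y = (KᵀK)⁻¹·Kᵀ·(x' − x̄) = [5, -9]
z = y + H·x̄ = [5, -9] + [-6, 6] = [-1, -3]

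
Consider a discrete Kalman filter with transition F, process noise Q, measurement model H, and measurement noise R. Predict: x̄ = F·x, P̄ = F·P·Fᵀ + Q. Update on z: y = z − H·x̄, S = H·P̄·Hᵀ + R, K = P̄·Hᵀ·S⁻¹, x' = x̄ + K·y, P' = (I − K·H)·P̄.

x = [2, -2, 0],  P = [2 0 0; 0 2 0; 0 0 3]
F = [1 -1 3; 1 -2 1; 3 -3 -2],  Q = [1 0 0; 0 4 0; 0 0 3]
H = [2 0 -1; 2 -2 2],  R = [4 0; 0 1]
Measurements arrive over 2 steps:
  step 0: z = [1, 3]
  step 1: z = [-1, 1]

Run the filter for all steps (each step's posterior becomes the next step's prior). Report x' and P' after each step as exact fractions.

step 0: x̄ = F·x = [4, 6, 12]
step 0: P̄ = F·P·Fᵀ + Q = [32 15 -6; 15 17 12; -6 12 51]
step 0: y = z − H·x̄ = [5, -17]
step 0: S = H·P̄·Hᵀ + R = [207 -22; -22 137]
step 0: K = P̄·Hᵀ·S⁻¹ = [10074/27875 6094/27875; 2906/27875 4536/27875; -7179/27875 12276/27875]
step 0: x' = x̄ + K·y = [58272/27875, 104668/27875, 89913/27875]
step 0: P' = (I − K·H)·P̄ = [52752/27875 114913/27875 65208/27875; 114913/27875 330847/27875 218202/27875; 65208/27875 218202/27875 159132/27875]
step 1: x̄ = F·x = [223343/27875, -61151/27875, -319014/27875]
step 1: P̄ = F·P·Fᵀ + Q = [695872/27875 -419479/27875 -1564431/27875; -419479/27875 444728/27875 1074267/27875; -1564431/27875 1074267/27875 3940038/27875]
step 1: y = z − H·x̄ = [-31743/1115, 19383/5575]
step 1: S = H·P̄·Hᵀ + R = [104742/223 -35192/223; -35192/223 103867/1115]
step 1: K = P̄·Hᵀ·S⁻¹ = [5345607/21017278 4465756/52543195; -4477009/21017278 -10460092/52543195; -4955298/10508639 10691112/52543195]
step 1: x' = x̄ + K·y = [112115039/105086390, 334012363/105086390, 141206004/52543195]
step 1: P' = (I − K·H)·P̄ = [76622577/105086390 23697967/21017278 23166507/52543195; 23697967/21017278 455469777/105086390 32651985/10508639; 23166507/52543195 32651985/10508639 145438974/52543195]

step 0: x' = [58272/27875, 104668/27875, 89913/27875], P' = [52752/27875 114913/27875 65208/27875; 114913/27875 330847/27875 218202/27875; 65208/27875 218202/27875 159132/27875]
step 1: x' = [112115039/105086390, 334012363/105086390, 141206004/52543195], P' = [76622577/105086390 23697967/21017278 23166507/52543195; 23697967/21017278 455469777/105086390 32651985/10508639; 23166507/52543195 32651985/10508639 145438974/52543195]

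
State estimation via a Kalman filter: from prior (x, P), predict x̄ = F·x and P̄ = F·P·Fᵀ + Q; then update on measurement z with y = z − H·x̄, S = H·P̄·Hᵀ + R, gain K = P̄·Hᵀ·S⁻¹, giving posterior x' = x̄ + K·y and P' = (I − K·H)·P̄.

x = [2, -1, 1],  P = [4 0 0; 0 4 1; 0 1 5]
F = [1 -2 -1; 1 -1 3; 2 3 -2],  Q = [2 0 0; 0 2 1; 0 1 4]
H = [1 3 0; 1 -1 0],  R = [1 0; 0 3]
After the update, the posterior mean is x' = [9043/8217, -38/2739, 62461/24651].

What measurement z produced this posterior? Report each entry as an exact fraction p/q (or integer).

x̄ = F·x = [3, 6, -1]
P̄ = F·P·Fᵀ + Q = [31 -8 -5; -8 49 -22; -5 -22 64]
S = H·P̄·Hᵀ + R = [425 -132; -132 99]
K = P̄·Hᵀ·S⁻¹ = [59/249 5833/8217; 21/83 -653/2739; -145/747 -2147/24651]
x' − x̄ = [-15608/8217, -16472/2739, 87112/24651] = K·y
y = (KᵀK)⁻¹·Kᵀ·(x' − x̄) = [-20, 4]
z = y + H·x̄ = [-20, 4] + [21, -3] = [1, 1]

z = [1, 1]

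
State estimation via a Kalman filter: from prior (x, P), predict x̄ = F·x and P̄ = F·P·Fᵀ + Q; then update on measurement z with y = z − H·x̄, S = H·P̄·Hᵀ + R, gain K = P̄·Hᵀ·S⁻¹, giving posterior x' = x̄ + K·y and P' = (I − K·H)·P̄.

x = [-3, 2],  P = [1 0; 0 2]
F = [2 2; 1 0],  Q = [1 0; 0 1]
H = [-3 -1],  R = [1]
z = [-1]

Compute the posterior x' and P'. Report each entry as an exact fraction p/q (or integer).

x' = [73/66, -79/33]
P' = [35/132 -16/33; -16/33 50/33]

x̄ = F·x = [-2, -3]
P̄ = F·P·Fᵀ + Q = [13 2; 2 2]
y = z − H·x̄ = [-10]
S = H·P̄·Hᵀ + R = [132]
K = P̄·Hᵀ·S⁻¹ = [-41/132; -2/33]
x' = x̄ + K·y = [73/66, -79/33]
P' = (I − K·H)·P̄ = [35/132 -16/33; -16/33 50/33]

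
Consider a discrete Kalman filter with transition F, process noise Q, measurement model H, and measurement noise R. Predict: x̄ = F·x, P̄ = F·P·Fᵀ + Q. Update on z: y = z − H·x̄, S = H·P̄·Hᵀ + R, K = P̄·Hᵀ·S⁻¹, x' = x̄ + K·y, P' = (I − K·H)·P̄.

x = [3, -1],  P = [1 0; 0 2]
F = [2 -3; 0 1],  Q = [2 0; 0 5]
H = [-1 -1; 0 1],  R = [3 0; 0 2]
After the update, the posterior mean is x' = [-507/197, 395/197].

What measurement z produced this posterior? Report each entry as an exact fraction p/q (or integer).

z = [2, 3]

x̄ = F·x = [9, -1]
P̄ = F·P·Fᵀ + Q = [24 -6; -6 7]
S = H·P̄·Hᵀ + R = [22 -1; -1 9]
K = P̄·Hᵀ·S⁻¹ = [-168/197 -150/197; -2/197 153/197]
x' − x̄ = [-2280/197, 592/197] = K·y
y = (KᵀK)⁻¹·Kᵀ·(x' − x̄) = [10, 4]
z = y + H·x̄ = [10, 4] + [-8, -1] = [2, 3]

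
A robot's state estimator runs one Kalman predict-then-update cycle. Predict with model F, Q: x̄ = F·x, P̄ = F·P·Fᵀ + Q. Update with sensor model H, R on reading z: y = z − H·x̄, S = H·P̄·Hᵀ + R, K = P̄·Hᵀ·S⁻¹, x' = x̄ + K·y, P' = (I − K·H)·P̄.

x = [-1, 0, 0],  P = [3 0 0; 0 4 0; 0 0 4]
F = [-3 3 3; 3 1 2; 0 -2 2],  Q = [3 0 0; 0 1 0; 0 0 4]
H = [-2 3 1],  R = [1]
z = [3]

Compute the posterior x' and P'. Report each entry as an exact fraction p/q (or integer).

x̄ = F·x = [3, -3, 0]
P̄ = F·P·Fᵀ + Q = [102 9 0; 9 48 8; 0 8 36]
y = z − H·x̄ = [18]
S = H·P̄·Hᵀ + R = [817]
K = P̄·Hᵀ·S⁻¹ = [-177/817; 134/817; 60/817]
x' = x̄ + K·y = [-735/817, -39/817, 1080/817]
P' = (I − K·H)·P̄ = [52005/817 31071/817 10620/817; 31071/817 21260/817 -1504/817; 10620/817 -1504/817 25812/817]

x' = [-735/817, -39/817, 1080/817]
P' = [52005/817 31071/817 10620/817; 31071/817 21260/817 -1504/817; 10620/817 -1504/817 25812/817]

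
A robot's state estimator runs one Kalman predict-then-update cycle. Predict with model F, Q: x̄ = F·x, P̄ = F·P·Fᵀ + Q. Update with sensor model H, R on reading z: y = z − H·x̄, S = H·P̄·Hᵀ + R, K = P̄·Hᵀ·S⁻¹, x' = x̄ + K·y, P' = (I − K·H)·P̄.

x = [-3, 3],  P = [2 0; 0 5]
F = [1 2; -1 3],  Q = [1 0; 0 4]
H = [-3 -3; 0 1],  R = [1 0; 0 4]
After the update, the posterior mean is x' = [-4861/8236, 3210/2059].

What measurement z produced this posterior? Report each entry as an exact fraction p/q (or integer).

z = [-3, -1]

x̄ = F·x = [3, 12]
P̄ = F·P·Fᵀ + Q = [23 28; 28 51]
S = H·P̄·Hᵀ + R = [1171 -237; -237 55]
K = P̄·Hᵀ·S⁻¹ = [-1779/8236 -3473/8236; -237/2059 888/2059]
x' − x̄ = [-29569/8236, -21498/2059] = K·y
y = (KᵀK)⁻¹·Kᵀ·(x' − x̄) = [42, -13]
z = y + H·x̄ = [42, -13] + [-45, 12] = [-3, -1]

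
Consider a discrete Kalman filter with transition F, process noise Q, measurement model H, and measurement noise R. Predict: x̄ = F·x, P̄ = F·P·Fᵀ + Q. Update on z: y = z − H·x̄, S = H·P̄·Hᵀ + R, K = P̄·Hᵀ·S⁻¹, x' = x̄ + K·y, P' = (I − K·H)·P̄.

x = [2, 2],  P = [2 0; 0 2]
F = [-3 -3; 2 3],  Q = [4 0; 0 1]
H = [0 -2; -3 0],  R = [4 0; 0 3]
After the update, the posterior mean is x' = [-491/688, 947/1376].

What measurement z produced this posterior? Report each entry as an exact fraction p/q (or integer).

z = [-1, 2]

x̄ = F·x = [-12, 10]
P̄ = F·P·Fᵀ + Q = [40 -30; -30 27]
S = H·P̄·Hᵀ + R = [112 -180; -180 363]
K = P̄·Hᵀ·S⁻¹ = [15/688 -55/172; -567/1376 15/344]
x' − x̄ = [7765/688, -12813/1376] = K·y
y = (KᵀK)⁻¹·Kᵀ·(x' − x̄) = [19, -34]
z = y + H·x̄ = [19, -34] + [-20, 36] = [-1, 2]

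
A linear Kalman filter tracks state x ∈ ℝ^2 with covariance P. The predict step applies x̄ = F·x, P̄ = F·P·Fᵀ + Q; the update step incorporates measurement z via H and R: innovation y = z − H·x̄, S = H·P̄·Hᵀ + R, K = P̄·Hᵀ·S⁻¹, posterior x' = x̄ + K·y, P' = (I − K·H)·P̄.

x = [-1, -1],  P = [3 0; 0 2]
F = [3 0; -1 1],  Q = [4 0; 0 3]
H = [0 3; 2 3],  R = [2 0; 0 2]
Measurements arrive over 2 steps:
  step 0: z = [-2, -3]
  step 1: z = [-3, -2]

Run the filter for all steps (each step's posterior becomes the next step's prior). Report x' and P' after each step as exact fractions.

step 0: x̄ = F·x = [-3, 0]
step 0: P̄ = F·P·Fᵀ + Q = [31 -9; -9 8]
step 0: y = z − H·x̄ = [-2, 3]
step 0: S = H·P̄·Hᵀ + R = [74 18; 18 90]
step 0: K = P̄·Hᵀ·S⁻¹ = [-85/176 769/1584; 57/176 1/528]
step 0: x' = x̄ + K·y = [-305/528, -113/176]
step 0: P' = (I − K·H)·P̄ = [767/792 -85/264; -85/264 19/88]
step 1: x̄ = F·x = [-305/176, -17/264]
step 1: P̄ = F·P·Fᵀ + Q = [1119/88 -511/132; -511/132 478/99]
step 1: y = z − H·x̄ = [-247/88, 73/44]
step 1: S = H·P̄·Hᵀ + R = [500/11 445/22; 445/22 1097/22]
step 1: K = P̄·Hᵀ·S⁻¹ = [-75557/163450 15189/32690; 25779/81725 356/49035]
step 1: x' = x̄ + K·y = [54823/163450, -459811/490350]
step 1: P' = (I − K·H)·P̄ = [75751/81725 -75557/245175; -75557/245175 17186/81725]

step 0: x' = [-305/528, -113/176], P' = [767/792 -85/264; -85/264 19/88]
step 1: x' = [54823/163450, -459811/490350], P' = [75751/81725 -75557/245175; -75557/245175 17186/81725]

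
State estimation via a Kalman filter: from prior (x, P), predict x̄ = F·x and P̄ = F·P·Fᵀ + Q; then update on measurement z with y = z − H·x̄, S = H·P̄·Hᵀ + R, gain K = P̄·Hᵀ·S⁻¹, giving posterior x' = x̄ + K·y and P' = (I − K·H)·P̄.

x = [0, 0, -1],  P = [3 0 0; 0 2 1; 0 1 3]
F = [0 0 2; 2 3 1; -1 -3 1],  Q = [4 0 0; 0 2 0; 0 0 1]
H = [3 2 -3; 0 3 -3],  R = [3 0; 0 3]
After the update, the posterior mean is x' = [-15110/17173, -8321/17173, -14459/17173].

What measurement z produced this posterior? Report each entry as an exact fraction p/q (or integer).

z = [-1, 1]

x̄ = F·x = [-2, -1, -1]
P̄ = F·P·Fᵀ + Q = [16 12 0; 12 41 -21; 0 -21 19]
S = H·P̄·Hᵀ + R = [878 840; 840 921]
K = P̄·Hᵀ·S⁻¹ = [6012/17173 -4812/17173; 3487/34346 1878/17173; 3207/34346 -3700/17173]
x' − x̄ = [19236/17173, 8852/17173, 2714/17173] = K·y
y = (KᵀK)⁻¹·Kᵀ·(x' − x̄) = [4, 1]
z = y + H·x̄ = [4, 1] + [-5, 0] = [-1, 1]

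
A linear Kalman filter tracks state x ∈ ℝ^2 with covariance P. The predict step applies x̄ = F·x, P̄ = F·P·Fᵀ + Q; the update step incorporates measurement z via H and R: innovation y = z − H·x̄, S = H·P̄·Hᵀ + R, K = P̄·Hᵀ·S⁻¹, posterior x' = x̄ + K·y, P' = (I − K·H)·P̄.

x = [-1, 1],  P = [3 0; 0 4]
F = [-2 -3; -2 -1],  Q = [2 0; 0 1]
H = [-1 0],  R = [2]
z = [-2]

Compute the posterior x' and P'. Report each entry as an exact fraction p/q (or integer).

x' = [49/26, 31/13]
P' = [25/13 12/13; 12/13 77/13]

x̄ = F·x = [-1, 1]
P̄ = F·P·Fᵀ + Q = [50 24; 24 17]
y = z − H·x̄ = [-3]
S = H·P̄·Hᵀ + R = [52]
K = P̄·Hᵀ·S⁻¹ = [-25/26; -6/13]
x' = x̄ + K·y = [49/26, 31/13]
P' = (I − K·H)·P̄ = [25/13 12/13; 12/13 77/13]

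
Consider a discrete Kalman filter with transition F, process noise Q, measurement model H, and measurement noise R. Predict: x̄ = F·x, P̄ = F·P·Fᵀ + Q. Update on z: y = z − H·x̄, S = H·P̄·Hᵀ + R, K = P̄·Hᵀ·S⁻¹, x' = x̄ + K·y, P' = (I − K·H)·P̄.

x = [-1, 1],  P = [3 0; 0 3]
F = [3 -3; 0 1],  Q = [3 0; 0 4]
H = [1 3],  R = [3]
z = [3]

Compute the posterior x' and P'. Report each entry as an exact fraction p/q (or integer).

x' = [-78/23, 47/23]
P' = [1011/23 -327/23; -327/23 113/23]

x̄ = F·x = [-6, 1]
P̄ = F·P·Fᵀ + Q = [57 -9; -9 7]
y = z − H·x̄ = [6]
S = H·P̄·Hᵀ + R = [69]
K = P̄·Hᵀ·S⁻¹ = [10/23; 4/23]
x' = x̄ + K·y = [-78/23, 47/23]
P' = (I − K·H)·P̄ = [1011/23 -327/23; -327/23 113/23]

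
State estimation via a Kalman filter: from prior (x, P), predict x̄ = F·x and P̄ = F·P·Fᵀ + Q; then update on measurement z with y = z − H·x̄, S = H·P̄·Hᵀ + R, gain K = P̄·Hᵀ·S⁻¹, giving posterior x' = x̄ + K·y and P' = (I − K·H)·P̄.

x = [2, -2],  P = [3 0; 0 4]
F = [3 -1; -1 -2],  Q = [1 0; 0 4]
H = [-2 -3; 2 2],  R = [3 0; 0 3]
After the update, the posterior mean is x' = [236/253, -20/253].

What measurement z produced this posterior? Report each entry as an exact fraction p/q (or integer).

x̄ = F·x = [8, 2]
P̄ = F·P·Fᵀ + Q = [32 -1; -1 23]
S = H·P̄·Hᵀ + R = [326 -256; -256 215]
K = P̄·Hᵀ·S⁻¹ = [919/1518 766/759; -349/506 -156/253]
x' − x̄ = [-1788/253, -526/253] = K·y
y = (KᵀK)⁻¹·Kᵀ·(x' − x̄) = [20, -19]
z = y + H·x̄ = [20, -19] + [-22, 20] = [-2, 1]

z = [-2, 1]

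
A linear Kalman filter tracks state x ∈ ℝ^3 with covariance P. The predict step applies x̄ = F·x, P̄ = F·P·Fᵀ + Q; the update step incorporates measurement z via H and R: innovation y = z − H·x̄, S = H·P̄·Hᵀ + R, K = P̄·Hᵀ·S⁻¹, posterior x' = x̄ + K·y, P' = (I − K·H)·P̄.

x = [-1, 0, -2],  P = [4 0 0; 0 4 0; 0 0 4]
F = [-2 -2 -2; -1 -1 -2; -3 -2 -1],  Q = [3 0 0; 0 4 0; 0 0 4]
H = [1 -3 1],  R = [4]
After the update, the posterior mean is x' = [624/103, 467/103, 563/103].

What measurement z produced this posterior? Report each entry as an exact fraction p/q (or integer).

z = [-2]

x̄ = F·x = [6, 5, 5]
P̄ = F·P·Fᵀ + Q = [51 32 48; 32 28 28; 48 28 60]
S = H·P̄·Hᵀ + R = [103]
K = P̄·Hᵀ·S⁻¹ = [3/103; -24/103; 24/103]
x' − x̄ = [6/103, -48/103, 48/103] = K·y
y = (KᵀK)⁻¹·Kᵀ·(x' − x̄) = [2]
z = y + H·x̄ = [2] + [-4] = [-2]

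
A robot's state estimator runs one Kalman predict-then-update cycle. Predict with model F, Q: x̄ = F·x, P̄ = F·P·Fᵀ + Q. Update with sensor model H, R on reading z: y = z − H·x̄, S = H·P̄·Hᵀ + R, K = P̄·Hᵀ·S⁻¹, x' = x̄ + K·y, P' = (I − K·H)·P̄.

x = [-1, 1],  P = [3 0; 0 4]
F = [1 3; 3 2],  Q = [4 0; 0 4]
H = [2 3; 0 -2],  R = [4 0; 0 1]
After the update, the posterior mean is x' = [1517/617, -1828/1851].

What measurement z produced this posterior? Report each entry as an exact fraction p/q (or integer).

x̄ = F·x = [2, -1]
P̄ = F·P·Fᵀ + Q = [43 33; 33 47]
S = H·P̄·Hᵀ + R = [995 -414; -414 189]
K = P̄·Hᵀ·S⁻¹ = [283/617 3640/5553; 23/1851 -7832/16659]
x' − x̄ = [283/617, 23/1851] = K·y
y = (KᵀK)⁻¹·Kᵀ·(x' − x̄) = [1, 0]
z = y + H·x̄ = [1, 0] + [1, 2] = [2, 2]

z = [2, 2]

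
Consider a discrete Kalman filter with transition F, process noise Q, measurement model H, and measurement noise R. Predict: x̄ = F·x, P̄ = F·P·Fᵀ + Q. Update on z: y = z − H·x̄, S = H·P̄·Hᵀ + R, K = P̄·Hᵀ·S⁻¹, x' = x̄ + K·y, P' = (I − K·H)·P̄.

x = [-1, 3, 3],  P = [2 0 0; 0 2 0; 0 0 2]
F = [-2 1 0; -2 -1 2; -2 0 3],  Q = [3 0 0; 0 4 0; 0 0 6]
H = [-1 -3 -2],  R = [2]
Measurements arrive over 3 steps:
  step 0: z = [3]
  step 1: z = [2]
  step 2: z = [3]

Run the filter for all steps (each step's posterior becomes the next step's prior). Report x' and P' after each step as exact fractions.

step 0: x̄ = F·x = [5, 5, 11]
step 0: P̄ = F·P·Fᵀ + Q = [13 6 8; 6 22 20; 8 20 32]
step 0: y = z − H·x̄ = [45]
step 0: S = H·P̄·Hᵀ + R = [649]
step 0: K = P̄·Hᵀ·S⁻¹ = [-47/649; -112/649; -12/59]
step 0: x' = x̄ + K·y = [1130/649, -1795/649, 109/59]
step 0: P' = (I − K·H)·P̄ = [6228/649 -1370/649 -92/59; -1370/649 1734/649 -164/59; -92/59 -164/59 304/59]
step 1: x̄ = F·x = [-4055/649, 1933/649, 1337/649]
step 1: P̄ = F·P·Fᵀ + Q = [34073/649 23618/649 28312/649; 23618/649 52450/649 57768/649; 28312/649 57768/649 71046/649]
step 1: y = z − H·x̄ = [5716/649]
step 1: S = H·P̄·Hᵀ + R = [1739777/649]
step 1: K = P̄·Hᵀ·S⁻¹ = [-12427/133829; -22808/133829; -343708/1739777]
step 1: x' = x̄ + K·y = [-945623/133829, 197721/133829, 556929/1739777]
step 1: P' = (I − K·H)·P̄ = [3932760/133829 -807214/133829 -743132/133829; -807214/133829 395482/133829 -166808/133829; -743132/133829 -166808/133829 8426822/1739777]
step 2: x̄ = F·x = [2088967/133829, 23129683/1739777, 26256985/1739777]
step 2: P̄ = F·P·Fᵀ + Q = [19756865/133829 17974470/133829 21303836/133829; 17974470/133829 294295798/1739777 337189560/1739777; 21303836/133829 337189560/1739777 406712172/1739777]
step 2: y = z − H·x̄ = [154278921/1739777]
step 2: S = H·P̄·Hᵀ + R = [11091912521/1739777]
step 2: K = P̄·Hᵀ·S⁻¹ = [-1511743311/11091912521; -1790934624/11091912521; -2101942892/11091912521]
step 2: x' = x̄ + K·y = [39078676780/11091912521, -11352627893/11091912521, -18993986411/11091912521]
step 2: P' = (I − K·H)·P̄ = [323875185812/11091912521 -66449437602/11091912521 -60751693192/11091912521; -66449437602/11091912521 32680291366/11091912521 -14004783624/11091912521; -60751693192/11091912521 -14004783624/11091912521 53484964924/11091912521]

step 0: x' = [1130/649, -1795/649, 109/59], P' = [6228/649 -1370/649 -92/59; -1370/649 1734/649 -164/59; -92/59 -164/59 304/59]
step 1: x' = [-945623/133829, 197721/133829, 556929/1739777], P' = [3932760/133829 -807214/133829 -743132/133829; -807214/133829 395482/133829 -166808/133829; -743132/133829 -166808/133829 8426822/1739777]
step 2: x' = [39078676780/11091912521, -11352627893/11091912521, -18993986411/11091912521], P' = [323875185812/11091912521 -66449437602/11091912521 -60751693192/11091912521; -66449437602/11091912521 32680291366/11091912521 -14004783624/11091912521; -60751693192/11091912521 -14004783624/11091912521 53484964924/11091912521]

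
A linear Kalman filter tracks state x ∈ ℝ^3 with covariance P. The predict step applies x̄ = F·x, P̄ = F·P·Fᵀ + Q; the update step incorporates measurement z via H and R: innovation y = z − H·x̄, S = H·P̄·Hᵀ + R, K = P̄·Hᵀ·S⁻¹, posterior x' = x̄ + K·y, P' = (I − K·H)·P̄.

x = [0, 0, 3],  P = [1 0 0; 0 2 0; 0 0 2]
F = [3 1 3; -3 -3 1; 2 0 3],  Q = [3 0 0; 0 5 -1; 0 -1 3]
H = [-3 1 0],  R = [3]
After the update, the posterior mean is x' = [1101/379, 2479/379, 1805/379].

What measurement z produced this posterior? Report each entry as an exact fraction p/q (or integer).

x̄ = F·x = [9, 3, 9]
P̄ = F·P·Fᵀ + Q = [32 -9 24; -9 34 -1; 24 -1 25]
S = H·P̄·Hᵀ + R = [379]
K = P̄·Hᵀ·S⁻¹ = [-105/379; 61/379; -73/379]
x' − x̄ = [-2310/379, 1342/379, -1606/379] = K·y
y = (KᵀK)⁻¹·Kᵀ·(x' − x̄) = [22]
z = y + H·x̄ = [22] + [-24] = [-2]

z = [-2]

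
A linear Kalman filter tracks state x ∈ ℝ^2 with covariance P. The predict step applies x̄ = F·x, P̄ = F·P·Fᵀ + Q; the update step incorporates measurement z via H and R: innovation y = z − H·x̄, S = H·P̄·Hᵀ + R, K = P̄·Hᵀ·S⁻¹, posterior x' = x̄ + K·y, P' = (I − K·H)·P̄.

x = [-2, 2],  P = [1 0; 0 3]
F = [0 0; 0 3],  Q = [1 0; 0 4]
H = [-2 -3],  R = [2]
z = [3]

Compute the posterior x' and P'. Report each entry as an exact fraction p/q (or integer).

x' = [-14/95, -81/95]
P' = [281/285 -62/95; -62/95 62/95]

x̄ = F·x = [0, 6]
P̄ = F·P·Fᵀ + Q = [1 0; 0 31]
y = z − H·x̄ = [21]
S = H·P̄·Hᵀ + R = [285]
K = P̄·Hᵀ·S⁻¹ = [-2/285; -31/95]
x' = x̄ + K·y = [-14/95, -81/95]
P' = (I − K·H)·P̄ = [281/285 -62/95; -62/95 62/95]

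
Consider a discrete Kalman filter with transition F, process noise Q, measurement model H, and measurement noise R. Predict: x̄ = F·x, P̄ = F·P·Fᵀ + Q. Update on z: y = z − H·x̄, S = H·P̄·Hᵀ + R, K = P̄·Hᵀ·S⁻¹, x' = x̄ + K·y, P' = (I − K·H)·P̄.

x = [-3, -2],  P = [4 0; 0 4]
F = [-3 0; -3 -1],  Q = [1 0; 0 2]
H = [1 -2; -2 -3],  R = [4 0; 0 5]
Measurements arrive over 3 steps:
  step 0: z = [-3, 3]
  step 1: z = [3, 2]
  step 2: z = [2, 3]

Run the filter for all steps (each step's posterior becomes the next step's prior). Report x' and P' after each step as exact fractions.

step 0: x' = [-30739/16799, 5977/16799], P' = [15188/16799 -2892/16799; -2892/16799 6258/16799]
step 1: x' = [4497217/7906139, -412576/465067], P' = [5978988/7906139 -48776/465067; -48776/465067 155804/465067]
step 2: x' = [-1720470436/3215168801, -2447269249/3215168801], P' = [2399095852/3215168801 -332763668/3215168801; -332763668/3215168801 1076272142/3215168801]

step 0: x̄ = F·x = [9, 11]
step 0: P̄ = F·P·Fᵀ + Q = [37 36; 36 42]
step 0: y = z − H·x̄ = [10, 54]
step 0: S = H·P̄·Hᵀ + R = [65 214; 214 963]
step 0: K = P̄·Hᵀ·S⁻¹ = [49/157 -4340/16799; -36/157 -2598/16799]
step 0: x' = x̄ + K·y = [-30739/16799, 5977/16799]
step 0: P' = (I − K·H)·P̄ = [15188/16799 -2892/16799; -2892/16799 6258/16799]
step 1: x̄ = F·x = [92217/16799, 86240/16799]
step 1: P̄ = F·P·Fᵀ + Q = [153491/16799 128016/16799; 128016/16799 159196/16799]
step 1: y = z − H·x̄ = [130660/16799, 476752/16799]
step 1: S = H·P̄·Hᵀ + R = [345407/16799 776210/16799; 776210/16799 3666915/16799]
step 1: K = P̄·Hᵀ·S⁻¹ = [1909343/7906139 -1894080/7906139; -90096/465067 -73972/465067]
step 1: x' = x̄ + K·y = [4497217/7906139, -412576/465067]
step 1: P' = (I − K·H)·P̄ = [5978988/7906139 -48776/465067; -48776/465067 155804/465067]
step 2: x̄ = F·x = [-13491651/7906139, -6477859/7906139]
step 2: P̄ = F·P·Fᵀ + Q = [61717031/7906139 51323316/7906139; 51323316/7906139 67296686/7906139]
step 2: y = z − H·x̄ = [16348211/7906139, -22698462/7906139]
step 2: S = H·P̄·Hᵀ + R = [157235067/7906139 331669370/7906139; 331669370/7906139 1507948785/7906139]
step 2: K = P̄·Hᵀ·S⁻¹ = [766155797/3215168801 -759980140/3215168801; -621326988/3215168801 -512657818/3215168801]
step 2: x' = x̄ + K·y = [-1720470436/3215168801, -2447269249/3215168801]
step 2: P' = (I − K·H)·P̄ = [2399095852/3215168801 -332763668/3215168801; -332763668/3215168801 1076272142/3215168801]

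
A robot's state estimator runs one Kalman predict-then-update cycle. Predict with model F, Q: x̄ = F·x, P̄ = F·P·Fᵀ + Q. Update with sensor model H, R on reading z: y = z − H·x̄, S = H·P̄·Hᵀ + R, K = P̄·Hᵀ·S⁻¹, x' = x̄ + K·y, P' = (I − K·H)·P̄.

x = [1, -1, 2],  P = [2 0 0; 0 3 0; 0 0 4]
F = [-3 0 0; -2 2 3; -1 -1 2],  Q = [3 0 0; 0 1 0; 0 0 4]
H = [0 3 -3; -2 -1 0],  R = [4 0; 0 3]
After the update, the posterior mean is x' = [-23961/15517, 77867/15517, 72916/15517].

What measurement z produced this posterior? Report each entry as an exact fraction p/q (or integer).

z = [1, -2]

x̄ = F·x = [-3, 2, 4]
P̄ = F·P·Fᵀ + Q = [21 12 6; 12 57 22; 6 22 25]
S = H·P̄·Hᵀ + R = [346 -141; -141 192]
K = P̄·Hᵀ·S⁻¹ = [-1386/15517 -5382/15517; 2913/15517 -4407/15517; -2174/15517 -13033/46551]
x' − x̄ = [22590/15517, 46833/15517, 10848/15517] = K·y
y = (KᵀK)⁻¹·Kᵀ·(x' − x̄) = [7, -6]
z = y + H·x̄ = [7, -6] + [-6, 4] = [1, -2]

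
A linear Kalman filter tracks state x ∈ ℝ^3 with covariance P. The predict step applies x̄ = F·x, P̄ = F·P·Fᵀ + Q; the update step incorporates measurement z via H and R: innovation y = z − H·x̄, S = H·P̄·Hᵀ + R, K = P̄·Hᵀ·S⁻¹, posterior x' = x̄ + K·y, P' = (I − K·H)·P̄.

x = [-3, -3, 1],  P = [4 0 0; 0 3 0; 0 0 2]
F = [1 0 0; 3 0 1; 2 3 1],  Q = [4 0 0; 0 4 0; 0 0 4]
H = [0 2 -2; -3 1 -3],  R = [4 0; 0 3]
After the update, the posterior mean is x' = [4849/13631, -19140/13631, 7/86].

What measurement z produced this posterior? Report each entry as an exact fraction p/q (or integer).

z = [-3, -3]

x̄ = F·x = [-3, -8, -14]
P̄ = F·P·Fᵀ + Q = [8 12 8; 12 42 26; 8 26 49]
S = H·P̄·Hᵀ + R = [160 146; 146 474]
K = P̄·Hᵀ·S⁻¹ = [2262/13631 -1732/13631; 6420/13631 -4048/13631; -1/86 -13/43]
x' − x̄ = [45742/13631, 89908/13631, 1211/86] = K·y
y = (KᵀK)⁻¹·Kᵀ·(x' − x̄) = [-15, -46]
z = y + H·x̄ = [-15, -46] + [12, 43] = [-3, -3]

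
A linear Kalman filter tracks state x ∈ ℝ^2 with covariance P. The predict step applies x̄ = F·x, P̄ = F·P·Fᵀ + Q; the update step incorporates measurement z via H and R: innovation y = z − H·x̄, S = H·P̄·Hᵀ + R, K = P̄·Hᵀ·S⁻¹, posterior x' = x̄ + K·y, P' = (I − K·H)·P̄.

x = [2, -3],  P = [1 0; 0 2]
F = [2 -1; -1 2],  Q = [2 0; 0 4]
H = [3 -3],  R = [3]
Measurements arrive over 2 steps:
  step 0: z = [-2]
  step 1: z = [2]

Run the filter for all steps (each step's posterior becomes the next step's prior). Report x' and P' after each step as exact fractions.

step 0: x̄ = F·x = [7, -8]
step 0: P̄ = F·P·Fᵀ + Q = [8 -6; -6 13]
step 0: y = z − H·x̄ = [-47]
step 0: S = H·P̄·Hᵀ + R = [300]
step 0: K = P̄·Hᵀ·S⁻¹ = [7/50; -19/100]
step 0: x' = x̄ + K·y = [21/50, 93/100]
step 0: P' = (I − K·H)·P̄ = [53/25 99/50; 99/50 217/100]
step 1: x̄ = F·x = [-9/100, 36/25]
step 1: P̄ = F·P·Fᵀ + Q = [473/100 33/25; 33/25 172/25]
step 1: y = z − H·x̄ = [659/100]
step 1: S = H·P̄·Hᵀ + R = [8373/100]
step 1: K = P̄·Hᵀ·S⁻¹ = [341/2791; -556/2791]
step 1: x' = x̄ + K·y = [1996/2791, 355/2791]
step 1: P' = (I − K·H)·P̄ = [9713/2791 9372/2791; 9372/2791 9928/2791]

step 0: x' = [21/50, 93/100], P' = [53/25 99/50; 99/50 217/100]
step 1: x' = [1996/2791, 355/2791], P' = [9713/2791 9372/2791; 9372/2791 9928/2791]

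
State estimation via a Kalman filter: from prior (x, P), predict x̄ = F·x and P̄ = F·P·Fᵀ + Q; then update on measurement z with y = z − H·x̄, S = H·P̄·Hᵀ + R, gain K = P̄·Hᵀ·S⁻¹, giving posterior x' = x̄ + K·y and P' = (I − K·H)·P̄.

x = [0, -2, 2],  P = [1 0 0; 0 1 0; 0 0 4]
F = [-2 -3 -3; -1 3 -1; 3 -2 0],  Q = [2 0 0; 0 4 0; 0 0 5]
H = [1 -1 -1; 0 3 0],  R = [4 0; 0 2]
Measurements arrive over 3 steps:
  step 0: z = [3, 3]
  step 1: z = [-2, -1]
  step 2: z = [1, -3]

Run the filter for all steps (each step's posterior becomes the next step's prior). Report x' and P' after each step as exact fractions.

step 0: x̄ = F·x = [0, -8, 4]
step 0: P̄ = F·P·Fᵀ + Q = [51 5 0; 5 18 -9; 0 -9 18]
step 0: y = z − H·x̄ = [-1, 27]
step 0: S = H·P̄·Hᵀ + R = [63 -12; -12 164]
step 0: K = P̄·Hᵀ·S⁻¹ = [1931/2547 499/3396; -2/2547 559/1698; -50/283 -201/1132]
step 0: x' = x̄ + K·y = [32695/10188, 4531/5094, -699/1132]
step 0: P' = (I − K·H)·P̄ = [141829/10188 499/5094 12215/1132; 499/5094 559/2547 -67/566; 12215/1132 -67/566 13149/1132]
step 1: x̄ = F·x = [-73703/10188, 391/5094, 79961/10188]
step 1: P̄ = F·P·Fᵀ + Q = [2982373/10188 586237/5094 -1839199/10188; 586237/5094 135541/2547 -380071/5094; -1839199/10188 -380071/5094 1324369/10188]
step 1: y = z − H·x̄ = [22345/1698, -2089/1698]
step 1: S = H·P̄·Hᵀ + R = [130634/283 115871/283; 115871/283 136107/283]
step 1: K = P̄·Hᵀ·S⁻¹ = [26236919/46156677 3085165/13187622; 33106/6593811 308659/941973; -18518216/46156677 -1633333/13187622]
step 1: x' = x̄ + K·y = [-11569457/276940062, -5149070/19781433, 753621623/276940062]
step 1: P' = (I − K·H)·P̄ = [2316809923/276940062 3085165/19781433 1643931557/276940062; 3085165/19781433 617318/2825919 -1633333/19781433; 1643931557/276940062 -1633333/19781433 2111235403/276940062]
step 2: x̄ = F·x = [-2021465015/276940062, -53239617/15385559, 109465589/276940062]
step 2: P̄ = F·P·Fᵀ + Q = [49200599407/276940062 1036118467/15385559 -28686422089/276940062; 1036118467/15385559 513677182/15385559 -656434741/15385559; -28686422089/276940062 -656434741/15385559 21959670553/276940062]
step 2: y = z − H·x̄ = [724778780/138470031, 113562174/15385559]
step 2: S = H·P̄·Hᵀ + R = [38977574087/138470031 3536628078/15385559; 3536628078/15385559 4653865756/15385559]
step 2: K = P̄·Hᵀ·S⁻¹ = [1264250194801/2236732309712 1066372065303/4473464619424; 5304942117/1118366154856 732584911875/2236732309712; -899322415537/2236732309712 -526116369255/4473464619424]
step 2: x' = x̄ + K·y = [-5773729169381/2236732309712, -1138548555193/1118366154856, -5764773226011/2236732309712]
step 2: P' = (I − K·H)·P̄ = [38465734592457/4473464619424 355457355101/2236732309712 27640818323847/4473464619424; 355457355101/2236732309712 244194970625/1118366154856 -175372123085/2236732309712; 27640818323847/4473464619424 -175372123085/2236732309712 35186141894313/4473464619424]

step 0: x' = [32695/10188, 4531/5094, -699/1132], P' = [141829/10188 499/5094 12215/1132; 499/5094 559/2547 -67/566; 12215/1132 -67/566 13149/1132]
step 1: x' = [-11569457/276940062, -5149070/19781433, 753621623/276940062], P' = [2316809923/276940062 3085165/19781433 1643931557/276940062; 3085165/19781433 617318/2825919 -1633333/19781433; 1643931557/276940062 -1633333/19781433 2111235403/276940062]
step 2: x' = [-5773729169381/2236732309712, -1138548555193/1118366154856, -5764773226011/2236732309712], P' = [38465734592457/4473464619424 355457355101/2236732309712 27640818323847/4473464619424; 355457355101/2236732309712 244194970625/1118366154856 -175372123085/2236732309712; 27640818323847/4473464619424 -175372123085/2236732309712 35186141894313/4473464619424]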